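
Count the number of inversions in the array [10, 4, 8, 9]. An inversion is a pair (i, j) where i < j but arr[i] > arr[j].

Finding inversions in [10, 4, 8, 9]:

(0, 1): arr[0]=10 > arr[1]=4
(0, 2): arr[0]=10 > arr[2]=8
(0, 3): arr[0]=10 > arr[3]=9

Total inversions: 3

The array has 3 inversion(s): (0,1), (0,2), (0,3). Each pair (i,j) satisfies i < j and arr[i] > arr[j].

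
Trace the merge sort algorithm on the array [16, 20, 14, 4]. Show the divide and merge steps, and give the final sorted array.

Merge sort trace:

Split: [16, 20, 14, 4] -> [16, 20] and [14, 4]
  Split: [16, 20] -> [16] and [20]
  Merge: [16] + [20] -> [16, 20]
  Split: [14, 4] -> [14] and [4]
  Merge: [14] + [4] -> [4, 14]
Merge: [16, 20] + [4, 14] -> [4, 14, 16, 20]

Final sorted array: [4, 14, 16, 20]

The merge sort proceeds by recursively splitting the array and merging sorted halves.
After all merges, the sorted array is [4, 14, 16, 20].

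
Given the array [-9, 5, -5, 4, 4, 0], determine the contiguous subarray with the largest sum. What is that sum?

Using Kadane's algorithm on [-9, 5, -5, 4, 4, 0]:

Scanning through the array:
Position 1 (value 5): max_ending_here = 5, max_so_far = 5
Position 2 (value -5): max_ending_here = 0, max_so_far = 5
Position 3 (value 4): max_ending_here = 4, max_so_far = 5
Position 4 (value 4): max_ending_here = 8, max_so_far = 8
Position 5 (value 0): max_ending_here = 8, max_so_far = 8

Maximum subarray: [5, -5, 4, 4]
Maximum sum: 8

The maximum subarray is [5, -5, 4, 4] with sum 8. This subarray runs from index 1 to index 4.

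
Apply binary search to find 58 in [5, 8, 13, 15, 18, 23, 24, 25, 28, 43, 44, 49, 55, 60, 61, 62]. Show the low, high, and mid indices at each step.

Binary search for 58 in [5, 8, 13, 15, 18, 23, 24, 25, 28, 43, 44, 49, 55, 60, 61, 62]:

lo=0, hi=15, mid=7, arr[mid]=25 -> 25 < 58, search right half
lo=8, hi=15, mid=11, arr[mid]=49 -> 49 < 58, search right half
lo=12, hi=15, mid=13, arr[mid]=60 -> 60 > 58, search left half
lo=12, hi=12, mid=12, arr[mid]=55 -> 55 < 58, search right half
lo=13 > hi=12, target 58 not found

Binary search determines that 58 is not in the array after 4 comparisons. The search space was exhausted without finding the target.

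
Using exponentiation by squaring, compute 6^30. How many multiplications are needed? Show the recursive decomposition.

Computing 6^30 by squaring (build up from 6^1; each line after the first costs one multiplication):

6^1 = 6
6^2 = (6^1)^2 = 6^2 = 36
6^3 = 6 * 6^2 = 6 * 36 = 216
6^6 = (6^3)^2 = 216^2 = 46656
6^7 = 6 * 6^6 = 6 * 46656 = 279936
6^14 = (6^7)^2 = 279936^2 = 78364164096
6^15 = 6 * 6^14 = 6 * 78364164096 = 470184984576
6^30 = (6^15)^2 = 470184984576^2 = 221073919720733357899776

Result: 221073919720733357899776
Multiplications needed: 7 (7 lines after 6^1)

6^30 = 221073919720733357899776. Using exponentiation by squaring, this requires 7 multiplications. The key idea: if the exponent is even, square the half-power; if odd, multiply by the base once.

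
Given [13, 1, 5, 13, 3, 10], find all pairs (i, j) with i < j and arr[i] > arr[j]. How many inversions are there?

Finding inversions in [13, 1, 5, 13, 3, 10]:

(0, 1): arr[0]=13 > arr[1]=1
(0, 2): arr[0]=13 > arr[2]=5
(0, 4): arr[0]=13 > arr[4]=3
(0, 5): arr[0]=13 > arr[5]=10
(2, 4): arr[2]=5 > arr[4]=3
(3, 4): arr[3]=13 > arr[4]=3
(3, 5): arr[3]=13 > arr[5]=10

Total inversions: 7

The array has 7 inversion(s): (0,1), (0,2), (0,4), (0,5), (2,4), (3,4), (3,5). Each pair (i,j) satisfies i < j and arr[i] > arr[j].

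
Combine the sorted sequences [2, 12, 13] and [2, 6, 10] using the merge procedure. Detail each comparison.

Merging process:

Compare 2 vs 2: take 2 from left. Merged: [2]
Compare 12 vs 2: take 2 from right. Merged: [2, 2]
Compare 12 vs 6: take 6 from right. Merged: [2, 2, 6]
Compare 12 vs 10: take 10 from right. Merged: [2, 2, 6, 10]
Append remaining from left: [12, 13]. Merged: [2, 2, 6, 10, 12, 13]

Final merged array: [2, 2, 6, 10, 12, 13]
Total comparisons: 4

The merged array is [2, 2, 6, 10, 12, 13], requiring 4 comparisons. The merge step runs in O(n) time where n is the total number of elements.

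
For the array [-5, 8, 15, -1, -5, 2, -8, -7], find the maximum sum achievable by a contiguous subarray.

Using Kadane's algorithm on [-5, 8, 15, -1, -5, 2, -8, -7]:

Scanning through the array:
Position 1 (value 8): max_ending_here = 8, max_so_far = 8
Position 2 (value 15): max_ending_here = 23, max_so_far = 23
Position 3 (value -1): max_ending_here = 22, max_so_far = 23
Position 4 (value -5): max_ending_here = 17, max_so_far = 23
Position 5 (value 2): max_ending_here = 19, max_so_far = 23
Position 6 (value -8): max_ending_here = 11, max_so_far = 23
Position 7 (value -7): max_ending_here = 4, max_so_far = 23

Maximum subarray: [8, 15]
Maximum sum: 23

The maximum subarray is [8, 15] with sum 23. This subarray runs from index 1 to index 2.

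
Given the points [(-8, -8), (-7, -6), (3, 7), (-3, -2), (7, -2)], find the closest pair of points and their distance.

Computing all pairwise distances among 5 points:

d((-8, -8), (-7, -6)) = 2.2361 <-- minimum
d((-8, -8), (3, 7)) = 18.6011
d((-8, -8), (-3, -2)) = 7.8102
d((-8, -8), (7, -2)) = 16.1555
d((-7, -6), (3, 7)) = 16.4012
d((-7, -6), (-3, -2)) = 5.6569
d((-7, -6), (7, -2)) = 14.5602
d((3, 7), (-3, -2)) = 10.8167
d((3, 7), (7, -2)) = 9.8489
d((-3, -2), (7, -2)) = 10.0

Closest pair: (-8, -8) and (-7, -6) with distance 2.2361

The closest pair is (-8, -8) and (-7, -6) with Euclidean distance 2.2361. For 5 points, brute-force pairwise comparison is shown above. For large n, the divide-and-conquer algorithm (sort by x, recurse on halves, check the dividing strip) achieves O(n log n).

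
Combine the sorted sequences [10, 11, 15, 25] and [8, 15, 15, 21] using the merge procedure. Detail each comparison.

Merging process:

Compare 10 vs 8: take 8 from right. Merged: [8]
Compare 10 vs 15: take 10 from left. Merged: [8, 10]
Compare 11 vs 15: take 11 from left. Merged: [8, 10, 11]
Compare 15 vs 15: take 15 from left. Merged: [8, 10, 11, 15]
Compare 25 vs 15: take 15 from right. Merged: [8, 10, 11, 15, 15]
Compare 25 vs 15: take 15 from right. Merged: [8, 10, 11, 15, 15, 15]
Compare 25 vs 21: take 21 from right. Merged: [8, 10, 11, 15, 15, 15, 21]
Append remaining from left: [25]. Merged: [8, 10, 11, 15, 15, 15, 21, 25]

Final merged array: [8, 10, 11, 15, 15, 15, 21, 25]
Total comparisons: 7

The merged array is [8, 10, 11, 15, 15, 15, 21, 25], requiring 7 comparisons. The merge step runs in O(n) time where n is the total number of elements.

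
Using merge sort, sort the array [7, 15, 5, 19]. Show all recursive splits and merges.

Merge sort trace:

Split: [7, 15, 5, 19] -> [7, 15] and [5, 19]
  Split: [7, 15] -> [7] and [15]
  Merge: [7] + [15] -> [7, 15]
  Split: [5, 19] -> [5] and [19]
  Merge: [5] + [19] -> [5, 19]
Merge: [7, 15] + [5, 19] -> [5, 7, 15, 19]

Final sorted array: [5, 7, 15, 19]

The merge sort proceeds by recursively splitting the array and merging sorted halves.
After all merges, the sorted array is [5, 7, 15, 19].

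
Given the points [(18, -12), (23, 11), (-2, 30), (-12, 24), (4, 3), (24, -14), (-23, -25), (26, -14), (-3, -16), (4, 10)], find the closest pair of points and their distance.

Computing all pairwise distances among 10 points:

d((18, -12), (23, 11)) = 23.5372
d((18, -12), (-2, 30)) = 46.5188
d((18, -12), (-12, 24)) = 46.8615
d((18, -12), (4, 3)) = 20.5183
d((18, -12), (24, -14)) = 6.3246
d((18, -12), (-23, -25)) = 43.0116
d((18, -12), (26, -14)) = 8.2462
d((18, -12), (-3, -16)) = 21.3776
d((18, -12), (4, 10)) = 26.0768
d((23, 11), (-2, 30)) = 31.4006
d((23, 11), (-12, 24)) = 37.3363
d((23, 11), (4, 3)) = 20.6155
d((23, 11), (24, -14)) = 25.02
d((23, 11), (-23, -25)) = 58.4123
d((23, 11), (26, -14)) = 25.1794
d((23, 11), (-3, -16)) = 37.4833
d((23, 11), (4, 10)) = 19.0263
d((-2, 30), (-12, 24)) = 11.6619
d((-2, 30), (4, 3)) = 27.6586
d((-2, 30), (24, -14)) = 51.1077
d((-2, 30), (-23, -25)) = 58.8727
d((-2, 30), (26, -14)) = 52.1536
d((-2, 30), (-3, -16)) = 46.0109
d((-2, 30), (4, 10)) = 20.8806
d((-12, 24), (4, 3)) = 26.4008
d((-12, 24), (24, -14)) = 52.345
d((-12, 24), (-23, -25)) = 50.2195
d((-12, 24), (26, -14)) = 53.7401
d((-12, 24), (-3, -16)) = 41.0
d((-12, 24), (4, 10)) = 21.2603
d((4, 3), (24, -14)) = 26.2488
d((4, 3), (-23, -25)) = 38.8973
d((4, 3), (26, -14)) = 27.8029
d((4, 3), (-3, -16)) = 20.2485
d((4, 3), (4, 10)) = 7.0
d((24, -14), (-23, -25)) = 48.2701
d((24, -14), (26, -14)) = 2.0 <-- minimum
d((24, -14), (-3, -16)) = 27.074
d((24, -14), (4, 10)) = 31.241
d((-23, -25), (26, -14)) = 50.2195
d((-23, -25), (-3, -16)) = 21.9317
d((-23, -25), (4, 10)) = 44.2041
d((26, -14), (-3, -16)) = 29.0689
d((26, -14), (4, 10)) = 32.5576
d((-3, -16), (4, 10)) = 26.9258

Closest pair: (24, -14) and (26, -14) with distance 2.0

The closest pair is (24, -14) and (26, -14) with Euclidean distance 2.0. For 10 points, brute-force pairwise comparison is shown above. For large n, the divide-and-conquer algorithm (sort by x, recurse on halves, check the dividing strip) achieves O(n log n).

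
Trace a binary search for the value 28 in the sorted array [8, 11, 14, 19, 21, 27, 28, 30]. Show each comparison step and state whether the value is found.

Binary search for 28 in [8, 11, 14, 19, 21, 27, 28, 30]:

lo=0, hi=7, mid=3, arr[mid]=19 -> 19 < 28, search right half
lo=4, hi=7, mid=5, arr[mid]=27 -> 27 < 28, search right half
lo=6, hi=7, mid=6, arr[mid]=28 -> Found target at index 6!

Binary search finds 28 at index 6 after 3 comparisons. The search repeatedly halves the search space by comparing with the middle element.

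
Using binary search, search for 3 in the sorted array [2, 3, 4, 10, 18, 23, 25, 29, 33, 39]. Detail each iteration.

Binary search for 3 in [2, 3, 4, 10, 18, 23, 25, 29, 33, 39]:

lo=0, hi=9, mid=4, arr[mid]=18 -> 18 > 3, search left half
lo=0, hi=3, mid=1, arr[mid]=3 -> Found target at index 1!

Binary search finds 3 at index 1 after 2 comparisons. The search repeatedly halves the search space by comparing with the middle element.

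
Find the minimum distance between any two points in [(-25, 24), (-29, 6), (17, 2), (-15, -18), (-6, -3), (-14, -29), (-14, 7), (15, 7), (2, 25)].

Computing all pairwise distances among 9 points:

d((-25, 24), (-29, 6)) = 18.4391
d((-25, 24), (17, 2)) = 47.4131
d((-25, 24), (-15, -18)) = 43.1741
d((-25, 24), (-6, -3)) = 33.0151
d((-25, 24), (-14, -29)) = 54.1295
d((-25, 24), (-14, 7)) = 20.2485
d((-25, 24), (15, 7)) = 43.4626
d((-25, 24), (2, 25)) = 27.0185
d((-29, 6), (17, 2)) = 46.1736
d((-29, 6), (-15, -18)) = 27.7849
d((-29, 6), (-6, -3)) = 24.6982
d((-29, 6), (-14, -29)) = 38.0789
d((-29, 6), (-14, 7)) = 15.0333
d((-29, 6), (15, 7)) = 44.0114
d((-29, 6), (2, 25)) = 36.3593
d((17, 2), (-15, -18)) = 37.7359
d((17, 2), (-6, -3)) = 23.5372
d((17, 2), (-14, -29)) = 43.8406
d((17, 2), (-14, 7)) = 31.4006
d((17, 2), (15, 7)) = 5.3852 <-- minimum
d((17, 2), (2, 25)) = 27.4591
d((-15, -18), (-6, -3)) = 17.4929
d((-15, -18), (-14, -29)) = 11.0454
d((-15, -18), (-14, 7)) = 25.02
d((-15, -18), (15, 7)) = 39.0512
d((-15, -18), (2, 25)) = 46.2385
d((-6, -3), (-14, -29)) = 27.2029
d((-6, -3), (-14, 7)) = 12.8062
d((-6, -3), (15, 7)) = 23.2594
d((-6, -3), (2, 25)) = 29.1204
d((-14, -29), (-14, 7)) = 36.0
d((-14, -29), (15, 7)) = 46.2277
d((-14, -29), (2, 25)) = 56.3205
d((-14, 7), (15, 7)) = 29.0
d((-14, 7), (2, 25)) = 24.0832
d((15, 7), (2, 25)) = 22.2036

Closest pair: (17, 2) and (15, 7) with distance 5.3852

The closest pair is (17, 2) and (15, 7) with Euclidean distance 5.3852. For 9 points, brute-force pairwise comparison is shown above. For large n, the divide-and-conquer algorithm (sort by x, recurse on halves, check the dividing strip) achieves O(n log n).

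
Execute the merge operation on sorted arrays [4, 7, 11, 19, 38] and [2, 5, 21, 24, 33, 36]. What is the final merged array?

Merging process:

Compare 4 vs 2: take 2 from right. Merged: [2]
Compare 4 vs 5: take 4 from left. Merged: [2, 4]
Compare 7 vs 5: take 5 from right. Merged: [2, 4, 5]
Compare 7 vs 21: take 7 from left. Merged: [2, 4, 5, 7]
Compare 11 vs 21: take 11 from left. Merged: [2, 4, 5, 7, 11]
Compare 19 vs 21: take 19 from left. Merged: [2, 4, 5, 7, 11, 19]
Compare 38 vs 21: take 21 from right. Merged: [2, 4, 5, 7, 11, 19, 21]
Compare 38 vs 24: take 24 from right. Merged: [2, 4, 5, 7, 11, 19, 21, 24]
Compare 38 vs 33: take 33 from right. Merged: [2, 4, 5, 7, 11, 19, 21, 24, 33]
Compare 38 vs 36: take 36 from right. Merged: [2, 4, 5, 7, 11, 19, 21, 24, 33, 36]
Append remaining from left: [38]. Merged: [2, 4, 5, 7, 11, 19, 21, 24, 33, 36, 38]

Final merged array: [2, 4, 5, 7, 11, 19, 21, 24, 33, 36, 38]
Total comparisons: 10

The merged array is [2, 4, 5, 7, 11, 19, 21, 24, 33, 36, 38], requiring 10 comparisons. The merge step runs in O(n) time where n is the total number of elements.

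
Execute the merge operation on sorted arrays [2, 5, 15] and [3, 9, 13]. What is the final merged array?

Merging process:

Compare 2 vs 3: take 2 from left. Merged: [2]
Compare 5 vs 3: take 3 from right. Merged: [2, 3]
Compare 5 vs 9: take 5 from left. Merged: [2, 3, 5]
Compare 15 vs 9: take 9 from right. Merged: [2, 3, 5, 9]
Compare 15 vs 13: take 13 from right. Merged: [2, 3, 5, 9, 13]
Append remaining from left: [15]. Merged: [2, 3, 5, 9, 13, 15]

Final merged array: [2, 3, 5, 9, 13, 15]
Total comparisons: 5

The merged array is [2, 3, 5, 9, 13, 15], requiring 5 comparisons. The merge step runs in O(n) time where n is the total number of elements.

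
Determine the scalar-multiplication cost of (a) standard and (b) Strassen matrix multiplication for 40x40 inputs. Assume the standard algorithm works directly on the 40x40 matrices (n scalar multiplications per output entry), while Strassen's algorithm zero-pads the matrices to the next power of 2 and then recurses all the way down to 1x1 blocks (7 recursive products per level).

Matrix multiplication for 40x40 matrices:

Strassen's algorithm requires power-of-2 dimensions. Pad 40x40 to 64x64 (next power of 2).

Standard algorithm: 40^3 = 64000 multiplications
Strassen's algorithm: 7^(log2(64)) = 7^6 = 117649 multiplications
Difference: 64000 - 117649 = -53649 (Strassen uses MORE here due to padding overhead — for small or just-over-power-of-2 n, padding can outweigh the per-level savings)

Standard: 64000 multiplications (40^3). Strassen: 117649 multiplications (7^6, after padding to 64x64). Strassen reduces 8 recursive multiplications to 7 at each level.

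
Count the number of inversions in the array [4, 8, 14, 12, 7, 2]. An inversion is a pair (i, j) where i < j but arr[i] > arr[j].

Finding inversions in [4, 8, 14, 12, 7, 2]:

(0, 5): arr[0]=4 > arr[5]=2
(1, 4): arr[1]=8 > arr[4]=7
(1, 5): arr[1]=8 > arr[5]=2
(2, 3): arr[2]=14 > arr[3]=12
(2, 4): arr[2]=14 > arr[4]=7
(2, 5): arr[2]=14 > arr[5]=2
(3, 4): arr[3]=12 > arr[4]=7
(3, 5): arr[3]=12 > arr[5]=2
(4, 5): arr[4]=7 > arr[5]=2

Total inversions: 9

The array has 9 inversion(s): (0,5), (1,4), (1,5), (2,3), (2,4), (2,5), (3,4), (3,5), (4,5). Each pair (i,j) satisfies i < j and arr[i] > arr[j].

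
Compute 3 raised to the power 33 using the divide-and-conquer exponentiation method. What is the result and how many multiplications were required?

Computing 3^33 by squaring (build up from 3^1; each line after the first costs one multiplication):

3^1 = 3
3^2 = (3^1)^2 = 3^2 = 9
3^4 = (3^2)^2 = 9^2 = 81
3^8 = (3^4)^2 = 81^2 = 6561
3^16 = (3^8)^2 = 6561^2 = 43046721
3^32 = (3^16)^2 = 43046721^2 = 1853020188851841
3^33 = 3 * 3^32 = 3 * 1853020188851841 = 5559060566555523

Result: 5559060566555523
Multiplications needed: 6 (6 lines after 3^1)

3^33 = 5559060566555523. Using exponentiation by squaring, this requires 6 multiplications. The key idea: if the exponent is even, square the half-power; if odd, multiply by the base once.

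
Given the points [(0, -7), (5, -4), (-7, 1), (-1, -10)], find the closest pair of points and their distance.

Computing all pairwise distances among 4 points:

d((0, -7), (5, -4)) = 5.831
d((0, -7), (-7, 1)) = 10.6301
d((0, -7), (-1, -10)) = 3.1623 <-- minimum
d((5, -4), (-7, 1)) = 13.0
d((5, -4), (-1, -10)) = 8.4853
d((-7, 1), (-1, -10)) = 12.53

Closest pair: (0, -7) and (-1, -10) with distance 3.1623

The closest pair is (0, -7) and (-1, -10) with Euclidean distance 3.1623. For 4 points, brute-force pairwise comparison is shown above. For large n, the divide-and-conquer algorithm (sort by x, recurse on halves, check the dividing strip) achieves O(n log n).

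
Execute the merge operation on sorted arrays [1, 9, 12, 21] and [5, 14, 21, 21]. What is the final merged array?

Merging process:

Compare 1 vs 5: take 1 from left. Merged: [1]
Compare 9 vs 5: take 5 from right. Merged: [1, 5]
Compare 9 vs 14: take 9 from left. Merged: [1, 5, 9]
Compare 12 vs 14: take 12 from left. Merged: [1, 5, 9, 12]
Compare 21 vs 14: take 14 from right. Merged: [1, 5, 9, 12, 14]
Compare 21 vs 21: take 21 from left. Merged: [1, 5, 9, 12, 14, 21]
Append remaining from right: [21, 21]. Merged: [1, 5, 9, 12, 14, 21, 21, 21]

Final merged array: [1, 5, 9, 12, 14, 21, 21, 21]
Total comparisons: 6

The merged array is [1, 5, 9, 12, 14, 21, 21, 21], requiring 6 comparisons. The merge step runs in O(n) time where n is the total number of elements.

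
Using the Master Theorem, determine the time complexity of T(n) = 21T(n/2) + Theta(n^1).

Master Theorem for T(n) = 21T(n/2) + O(n^1):

a = 21, b = 2, c = 1
log_b(a) = log_2(21) = 4.3923

Case 1: c = 1 < log_2(21) = 4.3923
T(n) = O(n^(log_2 21))

For T(n) = 21T(n/2) + O(n^1): log_2(21) = 4.3923. This is Case 1 of the Master Theorem (c < log_b(a), work dominated by leaves), giving O(n^(log_2 21)).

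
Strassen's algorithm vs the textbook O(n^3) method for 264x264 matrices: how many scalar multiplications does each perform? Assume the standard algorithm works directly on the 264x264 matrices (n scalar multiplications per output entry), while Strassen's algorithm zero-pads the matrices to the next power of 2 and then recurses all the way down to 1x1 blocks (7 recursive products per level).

Matrix multiplication for 264x264 matrices:

Strassen's algorithm requires power-of-2 dimensions. Pad 264x264 to 512x512 (next power of 2).

Standard algorithm: 264^3 = 18399744 multiplications
Strassen's algorithm: 7^(log2(512)) = 7^9 = 40353607 multiplications
Difference: 18399744 - 40353607 = -21953863 (Strassen uses MORE here due to padding overhead — for small or just-over-power-of-2 n, padding can outweigh the per-level savings)

Standard: 18399744 multiplications (264^3). Strassen: 40353607 multiplications (7^9, after padding to 512x512). Strassen reduces 8 recursive multiplications to 7 at each level.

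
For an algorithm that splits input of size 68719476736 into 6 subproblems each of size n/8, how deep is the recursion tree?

For divide and conquer with division factor 8:

Problem sizes at each level:
Level 0: 68719476736
Level 1: 8589934592
Level 2: 1073741824
Level 3: 134217728
Level 4: 16777216
Level 5: 2097152
Level 6: 262144
Level 7: 32768
Level 8: 4096
Level 9: 512
Level 10: 64
Level 11: 8
Level 12: 1

The root is level 0 and the size-1 base case is level 12 (the tree spans levels 0 through 12, i.e. 13 levels counting the root), so the depth is the number of divisions: log_8(68719476736) = 12

The recursion tree depth is log_8(68719476736) = 12. At each level, the problem size is divided by 8, so it takes 12 divisions to reduce to a base case of size 1. The algorithm makes 6 recursive calls at each level.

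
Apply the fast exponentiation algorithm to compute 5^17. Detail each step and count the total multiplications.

Computing 5^17 by squaring (build up from 5^1; each line after the first costs one multiplication):

5^1 = 5
5^2 = (5^1)^2 = 5^2 = 25
5^4 = (5^2)^2 = 25^2 = 625
5^8 = (5^4)^2 = 625^2 = 390625
5^16 = (5^8)^2 = 390625^2 = 152587890625
5^17 = 5 * 5^16 = 5 * 152587890625 = 762939453125

Result: 762939453125
Multiplications needed: 5 (5 lines after 5^1)

5^17 = 762939453125. Using exponentiation by squaring, this requires 5 multiplications. The key idea: if the exponent is even, square the half-power; if odd, multiply by the base once.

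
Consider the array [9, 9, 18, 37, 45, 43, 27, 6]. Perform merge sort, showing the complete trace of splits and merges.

Merge sort trace:

Split: [9, 9, 18, 37, 45, 43, 27, 6] -> [9, 9, 18, 37] and [45, 43, 27, 6]
  Split: [9, 9, 18, 37] -> [9, 9] and [18, 37]
    Split: [9, 9] -> [9] and [9]
    Merge: [9] + [9] -> [9, 9]
    Split: [18, 37] -> [18] and [37]
    Merge: [18] + [37] -> [18, 37]
  Merge: [9, 9] + [18, 37] -> [9, 9, 18, 37]
  Split: [45, 43, 27, 6] -> [45, 43] and [27, 6]
    Split: [45, 43] -> [45] and [43]
    Merge: [45] + [43] -> [43, 45]
    Split: [27, 6] -> [27] and [6]
    Merge: [27] + [6] -> [6, 27]
  Merge: [43, 45] + [6, 27] -> [6, 27, 43, 45]
Merge: [9, 9, 18, 37] + [6, 27, 43, 45] -> [6, 9, 9, 18, 27, 37, 43, 45]

Final sorted array: [6, 9, 9, 18, 27, 37, 43, 45]

The merge sort proceeds by recursively splitting the array and merging sorted halves.
After all merges, the sorted array is [6, 9, 9, 18, 27, 37, 43, 45].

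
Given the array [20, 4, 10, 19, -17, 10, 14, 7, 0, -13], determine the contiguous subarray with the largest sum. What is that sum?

Using Kadane's algorithm on [20, 4, 10, 19, -17, 10, 14, 7, 0, -13]:

Scanning through the array:
Position 1 (value 4): max_ending_here = 24, max_so_far = 24
Position 2 (value 10): max_ending_here = 34, max_so_far = 34
Position 3 (value 19): max_ending_here = 53, max_so_far = 53
Position 4 (value -17): max_ending_here = 36, max_so_far = 53
Position 5 (value 10): max_ending_here = 46, max_so_far = 53
Position 6 (value 14): max_ending_here = 60, max_so_far = 60
Position 7 (value 7): max_ending_here = 67, max_so_far = 67
Position 8 (value 0): max_ending_here = 67, max_so_far = 67
Position 9 (value -13): max_ending_here = 54, max_so_far = 67

Maximum subarray: [20, 4, 10, 19, -17, 10, 14, 7]
Maximum sum: 67

The maximum subarray is [20, 4, 10, 19, -17, 10, 14, 7] with sum 67. This subarray runs from index 0 to index 7.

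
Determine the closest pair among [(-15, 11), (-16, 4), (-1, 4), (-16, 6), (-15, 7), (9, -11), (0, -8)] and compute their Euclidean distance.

Computing all pairwise distances among 7 points:

d((-15, 11), (-16, 4)) = 7.0711
d((-15, 11), (-1, 4)) = 15.6525
d((-15, 11), (-16, 6)) = 5.099
d((-15, 11), (-15, 7)) = 4.0
d((-15, 11), (9, -11)) = 32.5576
d((-15, 11), (0, -8)) = 24.2074
d((-16, 4), (-1, 4)) = 15.0
d((-16, 4), (-16, 6)) = 2.0
d((-16, 4), (-15, 7)) = 3.1623
d((-16, 4), (9, -11)) = 29.1548
d((-16, 4), (0, -8)) = 20.0
d((-1, 4), (-16, 6)) = 15.1327
d((-1, 4), (-15, 7)) = 14.3178
d((-1, 4), (9, -11)) = 18.0278
d((-1, 4), (0, -8)) = 12.0416
d((-16, 6), (-15, 7)) = 1.4142 <-- minimum
d((-16, 6), (9, -11)) = 30.2324
d((-16, 6), (0, -8)) = 21.2603
d((-15, 7), (9, -11)) = 30.0
d((-15, 7), (0, -8)) = 21.2132
d((9, -11), (0, -8)) = 9.4868

Closest pair: (-16, 6) and (-15, 7) with distance 1.4142

The closest pair is (-16, 6) and (-15, 7) with Euclidean distance 1.4142. For 7 points, brute-force pairwise comparison is shown above. For large n, the divide-and-conquer algorithm (sort by x, recurse on halves, check the dividing strip) achieves O(n log n).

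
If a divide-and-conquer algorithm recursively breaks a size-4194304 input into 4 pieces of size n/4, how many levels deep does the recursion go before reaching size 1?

For divide and conquer with division factor 4:

Problem sizes at each level:
Level 0: 4194304
Level 1: 1048576
Level 2: 262144
Level 3: 65536
Level 4: 16384
Level 5: 4096
Level 6: 1024
Level 7: 256
Level 8: 64
Level 9: 16
Level 10: 4
Level 11: 1

The root is level 0 and the size-1 base case is level 11 (the tree spans levels 0 through 11, i.e. 12 levels counting the root), so the depth is the number of divisions: log_4(4194304) = 11

The recursion tree depth is log_4(4194304) = 11. At each level, the problem size is divided by 4, so it takes 11 divisions to reduce to a base case of size 1. The algorithm makes 4 recursive calls at each level.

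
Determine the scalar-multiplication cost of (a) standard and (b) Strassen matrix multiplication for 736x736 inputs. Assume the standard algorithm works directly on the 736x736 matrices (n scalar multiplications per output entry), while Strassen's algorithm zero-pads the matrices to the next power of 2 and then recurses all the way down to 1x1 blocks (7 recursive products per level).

Matrix multiplication for 736x736 matrices:

Strassen's algorithm requires power-of-2 dimensions. Pad 736x736 to 1024x1024 (next power of 2).

Standard algorithm: 736^3 = 398688256 multiplications
Strassen's algorithm: 7^(log2(1024)) = 7^10 = 282475249 multiplications
Savings: 398688256 - 282475249 = 116213007 multiplications

Standard: 398688256 multiplications (736^3). Strassen: 282475249 multiplications (7^10, after padding to 1024x1024). Strassen reduces 8 recursive multiplications to 7 at each level.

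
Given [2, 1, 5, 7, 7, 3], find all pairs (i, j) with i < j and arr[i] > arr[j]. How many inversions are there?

Finding inversions in [2, 1, 5, 7, 7, 3]:

(0, 1): arr[0]=2 > arr[1]=1
(2, 5): arr[2]=5 > arr[5]=3
(3, 5): arr[3]=7 > arr[5]=3
(4, 5): arr[4]=7 > arr[5]=3

Total inversions: 4

The array has 4 inversion(s): (0,1), (2,5), (3,5), (4,5). Each pair (i,j) satisfies i < j and arr[i] > arr[j].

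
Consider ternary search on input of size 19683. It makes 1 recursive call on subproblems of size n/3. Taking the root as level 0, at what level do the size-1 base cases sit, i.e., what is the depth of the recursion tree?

For divide and conquer with division factor 3:

Problem sizes at each level:
Level 0: 19683
Level 1: 6561
Level 2: 2187
Level 3: 729
Level 4: 243
Level 5: 81
Level 6: 27
Level 7: 9
Level 8: 3
Level 9: 1

The root is level 0 and the size-1 base case is level 9 (the tree spans levels 0 through 9, i.e. 10 levels counting the root), so the depth is the number of divisions: log_3(19683) = 9

The recursion tree depth is log_3(19683) = 9. At each level, the problem size is divided by 3, so it takes 9 divisions to reduce to a base case of size 1. The algorithm makes 1 recursive call at each level.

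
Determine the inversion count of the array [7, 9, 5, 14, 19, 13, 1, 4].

Finding inversions in [7, 9, 5, 14, 19, 13, 1, 4]:

(0, 2): arr[0]=7 > arr[2]=5
(0, 6): arr[0]=7 > arr[6]=1
(0, 7): arr[0]=7 > arr[7]=4
(1, 2): arr[1]=9 > arr[2]=5
(1, 6): arr[1]=9 > arr[6]=1
(1, 7): arr[1]=9 > arr[7]=4
(2, 6): arr[2]=5 > arr[6]=1
(2, 7): arr[2]=5 > arr[7]=4
(3, 5): arr[3]=14 > arr[5]=13
(3, 6): arr[3]=14 > arr[6]=1
(3, 7): arr[3]=14 > arr[7]=4
(4, 5): arr[4]=19 > arr[5]=13
(4, 6): arr[4]=19 > arr[6]=1
(4, 7): arr[4]=19 > arr[7]=4
(5, 6): arr[5]=13 > arr[6]=1
(5, 7): arr[5]=13 > arr[7]=4

Total inversions: 16

The array has 16 inversion(s): (0,2), (0,6), (0,7), (1,2), (1,6), (1,7), (2,6), (2,7), (3,5), (3,6), (3,7), (4,5), (4,6), (4,7), (5,6), (5,7). Each pair (i,j) satisfies i < j and arr[i] > arr[j].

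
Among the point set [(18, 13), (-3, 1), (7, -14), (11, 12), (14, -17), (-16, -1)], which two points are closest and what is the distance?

Computing all pairwise distances among 6 points:

d((18, 13), (-3, 1)) = 24.1868
d((18, 13), (7, -14)) = 29.1548
d((18, 13), (11, 12)) = 7.0711 <-- minimum
d((18, 13), (14, -17)) = 30.2655
d((18, 13), (-16, -1)) = 36.7696
d((-3, 1), (7, -14)) = 18.0278
d((-3, 1), (11, 12)) = 17.8045
d((-3, 1), (14, -17)) = 24.7588
d((-3, 1), (-16, -1)) = 13.1529
d((7, -14), (11, 12)) = 26.3059
d((7, -14), (14, -17)) = 7.6158
d((7, -14), (-16, -1)) = 26.4197
d((11, 12), (14, -17)) = 29.1548
d((11, 12), (-16, -1)) = 29.9666
d((14, -17), (-16, -1)) = 34.0

Closest pair: (18, 13) and (11, 12) with distance 7.0711

The closest pair is (18, 13) and (11, 12) with Euclidean distance 7.0711. For 6 points, brute-force pairwise comparison is shown above. For large n, the divide-and-conquer algorithm (sort by x, recurse on halves, check the dividing strip) achieves O(n log n).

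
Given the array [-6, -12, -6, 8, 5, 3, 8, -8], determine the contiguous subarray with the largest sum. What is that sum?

Using Kadane's algorithm on [-6, -12, -6, 8, 5, 3, 8, -8]:

Scanning through the array:
Position 1 (value -12): max_ending_here = -12, max_so_far = -6
Position 2 (value -6): max_ending_here = -6, max_so_far = -6
Position 3 (value 8): max_ending_here = 8, max_so_far = 8
Position 4 (value 5): max_ending_here = 13, max_so_far = 13
Position 5 (value 3): max_ending_here = 16, max_so_far = 16
Position 6 (value 8): max_ending_here = 24, max_so_far = 24
Position 7 (value -8): max_ending_here = 16, max_so_far = 24

Maximum subarray: [8, 5, 3, 8]
Maximum sum: 24

The maximum subarray is [8, 5, 3, 8] with sum 24. This subarray runs from index 3 to index 6.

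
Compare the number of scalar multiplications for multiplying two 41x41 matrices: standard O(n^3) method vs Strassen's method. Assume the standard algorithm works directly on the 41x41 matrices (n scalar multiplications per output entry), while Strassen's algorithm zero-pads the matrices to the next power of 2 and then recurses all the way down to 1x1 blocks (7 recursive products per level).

Matrix multiplication for 41x41 matrices:

Strassen's algorithm requires power-of-2 dimensions. Pad 41x41 to 64x64 (next power of 2).

Standard algorithm: 41^3 = 68921 multiplications
Strassen's algorithm: 7^(log2(64)) = 7^6 = 117649 multiplications
Difference: 68921 - 117649 = -48728 (Strassen uses MORE here due to padding overhead — for small or just-over-power-of-2 n, padding can outweigh the per-level savings)

Standard: 68921 multiplications (41^3). Strassen: 117649 multiplications (7^6, after padding to 64x64). Strassen reduces 8 recursive multiplications to 7 at each level.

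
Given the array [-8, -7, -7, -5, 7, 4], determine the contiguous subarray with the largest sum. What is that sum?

Using Kadane's algorithm on [-8, -7, -7, -5, 7, 4]:

Scanning through the array:
Position 1 (value -7): max_ending_here = -7, max_so_far = -7
Position 2 (value -7): max_ending_here = -7, max_so_far = -7
Position 3 (value -5): max_ending_here = -5, max_so_far = -5
Position 4 (value 7): max_ending_here = 7, max_so_far = 7
Position 5 (value 4): max_ending_here = 11, max_so_far = 11

Maximum subarray: [7, 4]
Maximum sum: 11

The maximum subarray is [7, 4] with sum 11. This subarray runs from index 4 to index 5.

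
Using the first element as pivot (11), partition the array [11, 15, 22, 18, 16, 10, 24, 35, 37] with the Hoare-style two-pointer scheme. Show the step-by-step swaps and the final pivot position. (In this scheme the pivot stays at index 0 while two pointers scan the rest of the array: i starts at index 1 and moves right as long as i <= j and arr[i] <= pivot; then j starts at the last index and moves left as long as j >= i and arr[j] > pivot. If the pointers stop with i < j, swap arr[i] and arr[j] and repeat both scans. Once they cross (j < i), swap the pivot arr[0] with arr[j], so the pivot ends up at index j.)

Hoare-style two-pointer partition with pivot = 11:

Initial array: [11, 15, 22, 18, 16, 10, 24, 35, 37]

Pointers start at i = 1, j = 8.
i stops at index 1 (arr[1]=15 > 11), j stops at index 5 (arr[5]=10 <= 11): swap arr[1] and arr[5], array becomes [11, 10, 22, 18, 16, 15, 24, 35, 37]
i ends at 2, j ends at 1: the pointers have crossed (j < i), so scanning stops.

Swap pivot arr[0] with arr[1] to place pivot at position 1: [10, 11, 22, 18, 16, 15, 24, 35, 37]
Pivot position: 1

After partitioning with pivot 11, the array becomes [10, 11, 22, 18, 16, 15, 24, 35, 37]. The pivot is placed at index 1. All elements to the left of the pivot are <= 11, and all elements to the right are > 11.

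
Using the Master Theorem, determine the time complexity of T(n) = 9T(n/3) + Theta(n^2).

Master Theorem for T(n) = 9T(n/3) + O(n^2):

a = 9, b = 3, c = 2
log_b(a) = log_3(9) = 2.0000

Case 2: c = 2 = log_3(9) = 2.0000
T(n) = O(n^2 log n) = O(n^2 log n)

For T(n) = 9T(n/3) + O(n^2): log_3(9) = 2.0000. This is Case 2 of the Master Theorem (c = log_b(a), equal work at all levels), giving O(n^2 log n).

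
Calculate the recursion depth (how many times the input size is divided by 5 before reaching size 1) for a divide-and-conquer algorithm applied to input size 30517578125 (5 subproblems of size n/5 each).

For divide and conquer with division factor 5:

Problem sizes at each level:
Level 0: 30517578125
Level 1: 6103515625
Level 2: 1220703125
Level 3: 244140625
Level 4: 48828125
Level 5: 9765625
Level 6: 1953125
Level 7: 390625
Level 8: 78125
Level 9: 15625
Level 10: 3125
Level 11: 625
Level 12: 125
Level 13: 25
Level 14: 5
Level 15: 1

The root is level 0 and the size-1 base case is level 15 (the tree spans levels 0 through 15, i.e. 16 levels counting the root), so the depth is the number of divisions: log_5(30517578125) = 15

The recursion tree depth is log_5(30517578125) = 15. At each level, the problem size is divided by 5, so it takes 15 divisions to reduce to a base case of size 1. The algorithm makes 5 recursive calls at each level.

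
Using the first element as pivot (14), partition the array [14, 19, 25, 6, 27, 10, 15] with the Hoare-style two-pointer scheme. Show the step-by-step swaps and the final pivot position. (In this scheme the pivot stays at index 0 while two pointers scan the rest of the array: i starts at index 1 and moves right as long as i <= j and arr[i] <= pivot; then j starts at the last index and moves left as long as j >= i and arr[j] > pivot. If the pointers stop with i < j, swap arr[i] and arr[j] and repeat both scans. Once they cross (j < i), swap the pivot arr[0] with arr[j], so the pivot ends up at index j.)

Hoare-style two-pointer partition with pivot = 14:

Initial array: [14, 19, 25, 6, 27, 10, 15]

Pointers start at i = 1, j = 6.
i stops at index 1 (arr[1]=19 > 14), j stops at index 5 (arr[5]=10 <= 14): swap arr[1] and arr[5], array becomes [14, 10, 25, 6, 27, 19, 15]
i stops at index 2 (arr[2]=25 > 14), j stops at index 3 (arr[3]=6 <= 14): swap arr[2] and arr[3], array becomes [14, 10, 6, 25, 27, 19, 15]
i ends at 3, j ends at 2: the pointers have crossed (j < i), so scanning stops.

Swap pivot arr[0] with arr[2] to place pivot at position 2: [6, 10, 14, 25, 27, 19, 15]
Pivot position: 2

After partitioning with pivot 14, the array becomes [6, 10, 14, 25, 27, 19, 15]. The pivot is placed at index 2. All elements to the left of the pivot are <= 14, and all elements to the right are > 14.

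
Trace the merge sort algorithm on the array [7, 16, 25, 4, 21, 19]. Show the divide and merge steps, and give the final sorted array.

Merge sort trace:

Split: [7, 16, 25, 4, 21, 19] -> [7, 16, 25] and [4, 21, 19]
  Split: [7, 16, 25] -> [7] and [16, 25]
    Split: [16, 25] -> [16] and [25]
    Merge: [16] + [25] -> [16, 25]
  Merge: [7] + [16, 25] -> [7, 16, 25]
  Split: [4, 21, 19] -> [4] and [21, 19]
    Split: [21, 19] -> [21] and [19]
    Merge: [21] + [19] -> [19, 21]
  Merge: [4] + [19, 21] -> [4, 19, 21]
Merge: [7, 16, 25] + [4, 19, 21] -> [4, 7, 16, 19, 21, 25]

Final sorted array: [4, 7, 16, 19, 21, 25]

The merge sort proceeds by recursively splitting the array and merging sorted halves.
After all merges, the sorted array is [4, 7, 16, 19, 21, 25].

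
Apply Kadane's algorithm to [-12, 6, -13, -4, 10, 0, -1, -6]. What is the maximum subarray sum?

Using Kadane's algorithm on [-12, 6, -13, -4, 10, 0, -1, -6]:

Scanning through the array:
Position 1 (value 6): max_ending_here = 6, max_so_far = 6
Position 2 (value -13): max_ending_here = -7, max_so_far = 6
Position 3 (value -4): max_ending_here = -4, max_so_far = 6
Position 4 (value 10): max_ending_here = 10, max_so_far = 10
Position 5 (value 0): max_ending_here = 10, max_so_far = 10
Position 6 (value -1): max_ending_here = 9, max_so_far = 10
Position 7 (value -6): max_ending_here = 3, max_so_far = 10

Maximum subarray: [10]
Maximum sum: 10

The maximum subarray is [10] with sum 10. This subarray runs from index 4 to index 4.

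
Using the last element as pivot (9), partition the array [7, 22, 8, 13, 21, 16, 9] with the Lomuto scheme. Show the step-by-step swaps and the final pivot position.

Lomuto partition with pivot = 9:

Initial array: [7, 22, 8, 13, 21, 16, 9]

arr[0]=7 <= 9: swap with position 0, array becomes [7, 22, 8, 13, 21, 16, 9]
arr[1]=22 > 9: no swap
arr[2]=8 <= 9: swap with position 1, array becomes [7, 8, 22, 13, 21, 16, 9]
arr[3]=13 > 9: no swap
arr[4]=21 > 9: no swap
arr[5]=16 > 9: no swap

Place pivot at position 2: [7, 8, 9, 13, 21, 16, 22]
Pivot position: 2

After partitioning with pivot 9, the array becomes [7, 8, 9, 13, 21, 16, 22]. The pivot is placed at index 2. All elements to the left of the pivot are <= 9, and all elements to the right are > 9.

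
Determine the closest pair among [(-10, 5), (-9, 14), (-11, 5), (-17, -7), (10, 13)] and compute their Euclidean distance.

Computing all pairwise distances among 5 points:

d((-10, 5), (-9, 14)) = 9.0554
d((-10, 5), (-11, 5)) = 1.0 <-- minimum
d((-10, 5), (-17, -7)) = 13.8924
d((-10, 5), (10, 13)) = 21.5407
d((-9, 14), (-11, 5)) = 9.2195
d((-9, 14), (-17, -7)) = 22.4722
d((-9, 14), (10, 13)) = 19.0263
d((-11, 5), (-17, -7)) = 13.4164
d((-11, 5), (10, 13)) = 22.4722
d((-17, -7), (10, 13)) = 33.6006

Closest pair: (-10, 5) and (-11, 5) with distance 1.0

The closest pair is (-10, 5) and (-11, 5) with Euclidean distance 1.0. For 5 points, brute-force pairwise comparison is shown above. For large n, the divide-and-conquer algorithm (sort by x, recurse on halves, check the dividing strip) achieves O(n log n).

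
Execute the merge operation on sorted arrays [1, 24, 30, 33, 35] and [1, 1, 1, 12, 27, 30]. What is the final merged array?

Merging process:

Compare 1 vs 1: take 1 from left. Merged: [1]
Compare 24 vs 1: take 1 from right. Merged: [1, 1]
Compare 24 vs 1: take 1 from right. Merged: [1, 1, 1]
Compare 24 vs 1: take 1 from right. Merged: [1, 1, 1, 1]
Compare 24 vs 12: take 12 from right. Merged: [1, 1, 1, 1, 12]
Compare 24 vs 27: take 24 from left. Merged: [1, 1, 1, 1, 12, 24]
Compare 30 vs 27: take 27 from right. Merged: [1, 1, 1, 1, 12, 24, 27]
Compare 30 vs 30: take 30 from left. Merged: [1, 1, 1, 1, 12, 24, 27, 30]
Compare 33 vs 30: take 30 from right. Merged: [1, 1, 1, 1, 12, 24, 27, 30, 30]
Append remaining from left: [33, 35]. Merged: [1, 1, 1, 1, 12, 24, 27, 30, 30, 33, 35]

Final merged array: [1, 1, 1, 1, 12, 24, 27, 30, 30, 33, 35]
Total comparisons: 9

The merged array is [1, 1, 1, 1, 12, 24, 27, 30, 30, 33, 35], requiring 9 comparisons. The merge step runs in O(n) time where n is the total number of elements.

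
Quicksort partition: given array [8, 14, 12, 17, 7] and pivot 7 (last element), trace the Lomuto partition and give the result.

Lomuto partition with pivot = 7:

Initial array: [8, 14, 12, 17, 7]

arr[0]=8 > 7: no swap
arr[1]=14 > 7: no swap
arr[2]=12 > 7: no swap
arr[3]=17 > 7: no swap

Place pivot at position 0: [7, 14, 12, 17, 8]
Pivot position: 0

After partitioning with pivot 7, the array becomes [7, 14, 12, 17, 8]. The pivot is placed at index 0. All elements to the left of the pivot are <= 7, and all elements to the right are > 7.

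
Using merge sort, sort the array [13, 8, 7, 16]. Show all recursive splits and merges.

Merge sort trace:

Split: [13, 8, 7, 16] -> [13, 8] and [7, 16]
  Split: [13, 8] -> [13] and [8]
  Merge: [13] + [8] -> [8, 13]
  Split: [7, 16] -> [7] and [16]
  Merge: [7] + [16] -> [7, 16]
Merge: [8, 13] + [7, 16] -> [7, 8, 13, 16]

Final sorted array: [7, 8, 13, 16]

The merge sort proceeds by recursively splitting the array and merging sorted halves.
After all merges, the sorted array is [7, 8, 13, 16].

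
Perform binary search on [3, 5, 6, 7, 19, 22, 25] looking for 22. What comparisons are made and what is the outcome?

Binary search for 22 in [3, 5, 6, 7, 19, 22, 25]:

lo=0, hi=6, mid=3, arr[mid]=7 -> 7 < 22, search right half
lo=4, hi=6, mid=5, arr[mid]=22 -> Found target at index 5!

Binary search finds 22 at index 5 after 2 comparisons. The search repeatedly halves the search space by comparing with the middle element.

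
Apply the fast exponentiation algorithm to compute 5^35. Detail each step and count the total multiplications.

Computing 5^35 by squaring (build up from 5^1; each line after the first costs one multiplication):

5^1 = 5
5^2 = (5^1)^2 = 5^2 = 25
5^4 = (5^2)^2 = 25^2 = 625
5^8 = (5^4)^2 = 625^2 = 390625
5^16 = (5^8)^2 = 390625^2 = 152587890625
5^17 = 5 * 5^16 = 5 * 152587890625 = 762939453125
5^34 = (5^17)^2 = 762939453125^2 = 582076609134674072265625
5^35 = 5 * 5^34 = 5 * 582076609134674072265625 = 2910383045673370361328125

Result: 2910383045673370361328125
Multiplications needed: 7 (7 lines after 5^1)

5^35 = 2910383045673370361328125. Using exponentiation by squaring, this requires 7 multiplications. The key idea: if the exponent is even, square the half-power; if odd, multiply by the base once.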